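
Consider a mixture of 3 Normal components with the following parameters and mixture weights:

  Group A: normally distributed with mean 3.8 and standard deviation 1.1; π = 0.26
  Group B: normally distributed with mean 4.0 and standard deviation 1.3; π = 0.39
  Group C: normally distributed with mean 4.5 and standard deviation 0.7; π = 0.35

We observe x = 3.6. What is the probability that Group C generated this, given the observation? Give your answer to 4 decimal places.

0.2967

Apply Bayes' rule: the posterior for each component is proportional to its prior times its likelihood at x.
Evaluate each component's likelihood at the observed value:
  L_A = 0.356729
  L_B = 0.29269
  L_C = 0.249376
Weight by the priors:
  P(Z=A)·L_A = 0.26 × 0.356729 = 0.0927497
  P(Z=B)·L_B = 0.39 × 0.29269 = 0.114149
  P(Z=C)·L_C = 0.35 × 0.249376 = 0.0872815
Evidence: 0.0927497 + 0.114149 + 0.0872815 = 0.29418
P(Group C | 3.6) = 0.0872815 / 0.29418 ≈ 0.2967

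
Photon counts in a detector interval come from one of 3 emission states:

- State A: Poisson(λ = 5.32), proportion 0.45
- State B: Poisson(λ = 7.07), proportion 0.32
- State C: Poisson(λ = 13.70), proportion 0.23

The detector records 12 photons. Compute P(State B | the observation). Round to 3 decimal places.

0.255

The responsibility of component k is π_k f_k(x) divided by Σ_j π_j f_j(x).
Evaluate each component's likelihood at the observed value:
  L_A = e^(−5.32)·5.32^12/12! = 0.00524996
  L_B = e^(−7.07)·7.07^12/12! = 0.0276843
  L_C = e^(−13.70)·13.70^12/12! = 0.102441
Prior × likelihood for each component:
  π_A·L_A = 0.45 × 0.00524996 = 0.00236248
  π_B·L_B = 0.32 × 0.0276843 = 0.00885899
  π_C·L_C = 0.23 × 0.102441 = 0.0235615
Evidence: 0.00236248 + 0.00885899 + 0.0235615 = 0.034783
P(State B | data) = 0.00885899 / 0.034783 ≈ 0.255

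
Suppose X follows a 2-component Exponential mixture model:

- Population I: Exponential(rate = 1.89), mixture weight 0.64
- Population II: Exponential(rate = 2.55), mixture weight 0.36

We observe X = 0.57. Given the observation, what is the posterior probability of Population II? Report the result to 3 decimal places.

0.343

Apply Bayes' rule: the posterior for each component is proportional to its prior times its likelihood at x.
Component likelihoods at x = 0.57:
  L_I = 1.89·e^(−1.89·0.57) = 1.89·e^(−1.0773) = 0.643571
  L_II = 2.55·e^(−2.55·0.57) = 2.55·e^(−1.4535) = 0.596064
Prior × likelihood for each component:
  w_I·L_I = 0.64 × 0.643571 = 0.411885
  w_II·L_II = 0.36 × 0.596064 = 0.214583
Marginal: 0.411885 + 0.214583 = 0.626469
So the posterior for Population II is 0.214583 / 0.626469 ≈ 0.343.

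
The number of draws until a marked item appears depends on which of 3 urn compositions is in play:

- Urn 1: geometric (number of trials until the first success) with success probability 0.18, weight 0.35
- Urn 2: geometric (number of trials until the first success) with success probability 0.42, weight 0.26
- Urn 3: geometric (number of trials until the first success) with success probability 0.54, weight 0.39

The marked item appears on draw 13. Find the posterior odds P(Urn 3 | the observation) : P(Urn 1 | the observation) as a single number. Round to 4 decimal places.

Only the two components matter; the odds are (w_i f_i(x)) / (w_j f_j(x)).
Geometric probabilities:
  L_1 = 0.0166356
  L_2 = 0.000608675
  L_3 = 4.84716e-05
1.89039e-05 / 0.00582246 ≈ 0.0032

0.0032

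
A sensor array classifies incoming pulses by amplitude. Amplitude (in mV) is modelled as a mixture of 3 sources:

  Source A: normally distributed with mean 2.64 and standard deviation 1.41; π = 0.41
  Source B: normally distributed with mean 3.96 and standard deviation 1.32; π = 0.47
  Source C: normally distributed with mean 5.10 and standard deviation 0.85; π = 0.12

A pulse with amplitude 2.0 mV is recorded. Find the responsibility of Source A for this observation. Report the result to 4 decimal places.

By Bayes' theorem, P(k | x) = P(Z=k) f_k(x) / Σ_j P(Z=j) f_j(x).
Evaluate each component's likelihood at the observed value:
  f_A = (1/(1.41·√(2π)))·exp(−(2.0−2.64)²/(2·1.41²)) = 0.282938·exp(-0.10301) = 0.255243
  f_B = (1/(1.32·√(2π)))·exp(−(2.0−3.96)²/(2·1.32²)) = 0.302229·exp(-1.10239) = 0.100363
  f_C = (1/(0.85·√(2π)))·exp(−(2.0−5.10)²/(2·0.85²)) = 0.469344·exp(-6.65052) = 0.000607026
Multiply by the mixture weights:
  P(Z=A)·f_A = 0.41 × 0.255243 = 0.104649
  P(Z=B)·f_B = 0.47 × 0.100363 = 0.0471708
  P(Z=C)·f_C = 0.12 × 0.000607026 = 7.28431e-05
Marginal: 0.104649 + 0.0471708 + 7.28431e-05 = 0.151893
So the posterior for Source A is 0.104649 / 0.151893 ≈ 0.6890.

0.6890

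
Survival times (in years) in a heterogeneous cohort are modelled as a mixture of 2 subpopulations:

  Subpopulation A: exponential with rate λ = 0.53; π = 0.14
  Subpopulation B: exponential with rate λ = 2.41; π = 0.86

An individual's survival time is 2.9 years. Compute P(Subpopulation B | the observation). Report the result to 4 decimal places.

0.1070

The responsibility of component k is w_k f_k(x) divided by Σ_j w_j f_j(x).
Component likelihoods at x = 2.9 years:
  f_A = 0.113963
  f_B = 0.00222194
Unnormalised posteriors:
  w_A·f_A = 0.14 × 0.113963 = 0.0159549
  w_B·f_B = 0.86 × 0.00222194 = 0.00191087
Denominator: 0.0159549 + 0.00191087 = 0.0178657
So the posterior for Subpopulation B is 0.00191087 / 0.0178657 ≈ 0.1070.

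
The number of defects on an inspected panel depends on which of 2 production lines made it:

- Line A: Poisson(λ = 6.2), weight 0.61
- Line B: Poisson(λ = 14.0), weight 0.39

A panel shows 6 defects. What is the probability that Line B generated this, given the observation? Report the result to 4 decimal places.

0.0336

By Bayes' theorem, P(k | x) = π_k f_k(x) / Σ_j π_j f_j(x).
Component likelihoods at x = 6 defects:
  L_A = e^(−6.2)·6.2^6/6! = 0.1601
  L_B = e^(−14.0)·14.0^6/6! = 0.00869587
Weight by the priors:
  π_A·L_A = 0.61 × 0.1601 = 0.0976611
  π_B·L_B = 0.39 × 0.00869587 = 0.00339139
Denominator: 0.0976611 + 0.00339139 = 0.101053
So the posterior for Line B is 0.00339139 / 0.101053 ≈ 0.0336.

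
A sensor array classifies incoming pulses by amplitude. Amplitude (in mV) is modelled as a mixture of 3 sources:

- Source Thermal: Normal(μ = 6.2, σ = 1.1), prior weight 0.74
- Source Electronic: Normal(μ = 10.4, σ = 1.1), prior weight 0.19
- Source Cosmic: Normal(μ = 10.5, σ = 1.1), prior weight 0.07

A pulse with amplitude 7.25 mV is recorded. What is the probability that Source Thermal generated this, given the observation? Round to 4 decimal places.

0.9915

Posterior ∝ prior × likelihood, so P(k | x) ∝ w_k f_k(x); normalise over all components.
Evaluate each component's likelihood at the observed value:
  L_Thermal = (1/(1.1·√(2π)))·exp(−(7.25−6.2)²/(2·1.1²)) = 0.362675·exp(-0.45558) = 0.229965
  L_Electronic = (1/(1.1·√(2π)))·exp(−(7.25−10.4)²/(2·1.1²)) = 0.362675·exp(-4.10021) = 0.00600925
  L_Cosmic = (1/(1.1·√(2π)))·exp(−(7.25−10.5)²/(2·1.1²)) = 0.362675·exp(-4.36467) = 0.00461281
Multiply by the mixture weights:
  w_Thermal·L_Thermal = 0.74 × 0.229965 = 0.170174
  w_Electronic·L_Electronic = 0.19 × 0.00600925 = 0.00114176
  w_Cosmic·L_Cosmic = 0.07 × 0.00461281 = 0.000322897
Normaliser: 0.170174 + 0.00114176 + 0.000322897 = 0.171639
P(Source Thermal | 7.25 mV) ≈ 0.9915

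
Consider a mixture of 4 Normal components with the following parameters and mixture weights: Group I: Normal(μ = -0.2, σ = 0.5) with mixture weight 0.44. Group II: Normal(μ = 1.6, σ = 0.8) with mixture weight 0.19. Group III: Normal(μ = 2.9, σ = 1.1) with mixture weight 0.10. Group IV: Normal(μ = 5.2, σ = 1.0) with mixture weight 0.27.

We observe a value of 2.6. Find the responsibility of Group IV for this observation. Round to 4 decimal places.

0.0447

Posterior ∝ prior × likelihood, so P(k | x) ∝ π_k f_k(x); normalise over all components.
Component likelihoods at x = 2.6:
  f_I = (1/(0.5·√(2π)))·exp(−(2.6−-0.2)²/(2·0.5²)) = 0.797885·exp(-15.68000) = 1.23652e-07
  f_II = (1/(0.8·√(2π)))·exp(−(2.6−1.6)²/(2·0.8²)) = 0.498678·exp(-0.78125) = 0.228311
  f_III = (1/(1.1·√(2π)))·exp(−(2.6−2.9)²/(2·1.1²)) = 0.362675·exp(-0.03719) = 0.349435
  f_IV = (1/(1.0·√(2π)))·exp(−(2.6−5.2)²/(2·1.0²)) = 0.398942·exp(-3.38000) = 0.013583
Prior × likelihood for each component:
  π_I·f_I = 0.44 × 1.23652e-07 = 5.44071e-08
  π_II·f_II = 0.19 × 0.228311 = 0.0433792
  π_III·f_III = 0.10 × 0.349435 = 0.0349435
  π_IV·f_IV = 0.27 × 0.013583 = 0.0036674
Denominator: 5.44071e-08 + 0.0433792 + 0.0349435 + 0.0036674 = 0.0819901
P(Group IV | 2.6) ≈ 0.0447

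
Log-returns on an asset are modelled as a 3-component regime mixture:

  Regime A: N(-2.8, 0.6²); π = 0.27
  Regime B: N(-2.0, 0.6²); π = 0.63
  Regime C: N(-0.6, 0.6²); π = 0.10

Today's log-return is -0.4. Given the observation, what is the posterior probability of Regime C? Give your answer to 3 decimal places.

0.839

The responsibility of component k is w_k f_k(x) divided by Σ_j w_j f_j(x).
Component likelihoods at x = -0.4:
  p_A = (1/(0.6·√(2π)))·exp(−(-0.4−-2.8)²/(2·0.6²)) = 0.664904·exp(-8.00000) = 0.00022305
  p_B = (1/(0.6·√(2π)))·exp(−(-0.4−-2.0)²/(2·0.6²)) = 0.664904·exp(-3.55556) = 0.0189933
  p_C = (1/(0.6·√(2π)))·exp(−(-0.4−-0.6)²/(2·0.6²)) = 0.664904·exp(-0.05556) = 0.628972
Weight by the priors:
  w_A·p_A = 0.27 × 0.00022305 = 6.02236e-05
  w_B·p_B = 0.63 × 0.0189933 = 0.0119658
  w_C·p_C = 0.10 × 0.628972 = 0.0628972
Denominator: 6.02236e-05 + 0.0119658 + 0.0628972 = 0.0749232
P(Regime C | the observation) ≈ 0.839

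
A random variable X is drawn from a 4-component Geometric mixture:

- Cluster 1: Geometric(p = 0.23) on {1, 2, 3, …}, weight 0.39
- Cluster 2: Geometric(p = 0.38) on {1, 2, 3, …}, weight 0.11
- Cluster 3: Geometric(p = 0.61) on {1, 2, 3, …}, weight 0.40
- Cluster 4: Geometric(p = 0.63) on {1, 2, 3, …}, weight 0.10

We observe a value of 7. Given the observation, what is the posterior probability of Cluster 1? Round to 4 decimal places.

0.8463

Apply Bayes' rule: the posterior for each component is proportional to its prior times its likelihood at x.
Component likelihoods at x = 7:
  p_1 = 0.0479371
  p_2 = 0.0215841
  p_3 = 0.00214643
  p_4 = 0.00161641
Weight by the priors:
  w_1·p_1 = 0.39 × 0.0479371 = 0.0186955
  w_2·p_2 = 0.11 × 0.0215841 = 0.00237425
  w_3·p_3 = 0.40 × 0.00214643 = 0.000858573
  w_4·p_4 = 0.10 × 0.00161641 = 0.000161641
Normaliser: 0.0186955 + 0.00237425 + 0.000858573 + 0.000161641 = 0.02209
P(Cluster 1 | x) = 0.0186955 / 0.02209 ≈ 0.8463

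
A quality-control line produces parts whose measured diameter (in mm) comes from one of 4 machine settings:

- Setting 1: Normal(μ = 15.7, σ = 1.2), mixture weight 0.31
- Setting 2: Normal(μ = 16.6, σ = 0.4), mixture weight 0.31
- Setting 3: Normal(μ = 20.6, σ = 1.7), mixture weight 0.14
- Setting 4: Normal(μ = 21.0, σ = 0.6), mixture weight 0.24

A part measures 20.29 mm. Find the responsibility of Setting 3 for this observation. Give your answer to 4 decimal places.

0.2895

P(component k | x) = π_k·f_k(x) / marginal(x), where marginal(x) = Σ_j π_j·f_j(x).
Evaluate each component's likelihood at the observed value:
  f_1 = 0.000221171
  f_2 = 3.30738e-19
  f_3 = 0.230802
  f_4 = 0.330136
Prior × likelihood for each component:
  π_1·f_1 = 0.31 × 0.000221171 = 6.85631e-05
  π_2·f_2 = 0.31 × 3.30738e-19 = 1.02529e-19
  π_3·f_3 = 0.14 × 0.230802 = 0.0323123
  π_4·f_4 = 0.24 × 0.330136 = 0.0792325
Evidence: 6.85631e-05 + 1.02529e-19 + 0.0323123 + 0.0792325 = 0.111613
P(Setting 3 | x) = 0.0323123 / 0.111613 ≈ 0.2895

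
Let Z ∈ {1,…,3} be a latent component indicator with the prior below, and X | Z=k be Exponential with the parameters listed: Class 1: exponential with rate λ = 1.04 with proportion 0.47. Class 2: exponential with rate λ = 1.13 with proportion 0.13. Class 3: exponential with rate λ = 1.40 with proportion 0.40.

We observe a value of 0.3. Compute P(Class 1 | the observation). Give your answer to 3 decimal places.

0.431

Posterior ∝ prior × likelihood, so P(k | x) ∝ π_k f_k(x); normalise over all components.
Component likelihoods at x = 0.3:
  L_1 = 1.04·e^(−1.04·0.3) = 1.04·e^(−0.3120) = 0.761261
  L_2 = 1.13·e^(−1.13·0.3) = 1.13·e^(−0.3390) = 0.805105
  L_3 = 1.40·e^(−1.40·0.3) = 1.40·e^(−0.4200) = 0.919866
Unnormalised posteriors:
  π_1·L_1 = 0.47 × 0.761261 = 0.357793
  π_2·L_2 = 0.13 × 0.805105 = 0.104664
  π_3·L_3 = 0.40 × 0.919866 = 0.367946
Normaliser: 0.357793 + 0.104664 + 0.367946 = 0.830402
P(Class 1 | the observation) ≈ 0.431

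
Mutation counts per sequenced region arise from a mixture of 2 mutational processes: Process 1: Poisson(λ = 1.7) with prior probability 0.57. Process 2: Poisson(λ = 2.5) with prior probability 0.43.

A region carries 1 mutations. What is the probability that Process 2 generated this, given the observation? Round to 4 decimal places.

By Bayes' theorem, P(k | x) = w_k f_k(x) / Σ_j w_j f_j(x).
Component likelihoods at x = 1 mutations:
  L_1 = e^(−1.7)·1.7^1/1! = 0.310562
  L_2 = e^(−2.5)·2.5^1/1! = 0.205212
Multiply by the mixture weights:
  w_1·L_1 = 0.57 × 0.310562 = 0.17702
  w_2·L_2 = 0.43 × 0.205212 = 0.0882414
Evidence: 0.17702 + 0.0882414 = 0.265262
P(Process 2 | the observation) ≈ 0.3327

0.3327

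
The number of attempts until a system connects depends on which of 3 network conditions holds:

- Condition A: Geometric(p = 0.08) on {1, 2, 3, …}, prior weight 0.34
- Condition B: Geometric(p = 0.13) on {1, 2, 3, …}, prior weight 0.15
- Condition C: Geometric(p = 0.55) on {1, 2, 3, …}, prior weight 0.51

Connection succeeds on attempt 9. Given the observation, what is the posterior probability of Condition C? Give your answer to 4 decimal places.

Apply Bayes' rule: the posterior for each component is proportional to its prior times its likelihood at x.
Component likelihoods at x = 9:
  p_A = 0.0410575
  p_B = 0.0426675
  p_C = 0.000924832
Weight by the priors:
  π_A·p_A = 0.34 × 0.0410575 = 0.0139596
  π_B·p_B = 0.15 × 0.0426675 = 0.00640013
  π_C·p_C = 0.51 × 0.000924832 = 0.000471664
Sum: 0.0139596 + 0.00640013 + 0.000471664 = 0.0208313
P(Condition C | x) = 0.000471664 / 0.0208313 ≈ 0.0226

0.0226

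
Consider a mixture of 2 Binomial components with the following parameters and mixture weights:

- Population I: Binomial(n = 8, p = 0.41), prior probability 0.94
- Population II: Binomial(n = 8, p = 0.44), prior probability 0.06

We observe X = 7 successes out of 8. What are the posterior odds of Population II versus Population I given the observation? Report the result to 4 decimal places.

Posterior odds = (P(Z=i) f_i(x)) / (P(Z=j) f_j(x)); the normalising sum cancels.
Evaluate each component's likelihood at the observed value:
  p_I = C(8,7)·0.41^7·0.59^1 = 8·0.00194754·0.59 = 0.0091924
  p_II = C(8,7)·0.44^7·0.56^1 = 8·0.00319278·0.56 = 0.0143036
Posterior odds = (P(Z=II)·p_II) / (P(Z=I)·p_I) = (0.06·0.0143036) / (0.94·0.0091924) = 0.000858219 / 0.00864086 ≈ 0.0993

0.0993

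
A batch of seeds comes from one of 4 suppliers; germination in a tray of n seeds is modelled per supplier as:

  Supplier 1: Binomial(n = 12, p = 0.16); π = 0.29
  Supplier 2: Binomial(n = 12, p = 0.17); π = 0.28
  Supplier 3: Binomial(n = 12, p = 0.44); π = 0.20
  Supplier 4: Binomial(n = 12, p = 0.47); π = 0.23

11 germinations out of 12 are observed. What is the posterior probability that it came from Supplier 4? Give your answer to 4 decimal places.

P(component k | x) = π_k·f_k(x) / marginal(x), where marginal(x) = Σ_j π_j·f_j(x).
Binomial probabilities:
  L_1 = 1.77329e-08
  L_2 = 3.41348e-08
  L_3 = 0.000804172
  L_4 = 0.00157229
Weight by the priors:
  π_1·L_1 = 0.29 × 1.77329e-08 = 5.14255e-09
  π_2·L_2 = 0.28 × 3.41348e-08 = 9.55775e-09
  π_3·L_3 = 0.20 × 0.000804172 = 0.000160834
  π_4·L_4 = 0.23 × 0.00157229 = 0.000361627
Denominator: 5.14255e-09 + 9.55775e-09 + 0.000160834 + 0.000361627 = 0.000522476
P(Supplier 4 | the observation) = 0.000361627 / 0.000522476 ≈ 0.6921

0.6921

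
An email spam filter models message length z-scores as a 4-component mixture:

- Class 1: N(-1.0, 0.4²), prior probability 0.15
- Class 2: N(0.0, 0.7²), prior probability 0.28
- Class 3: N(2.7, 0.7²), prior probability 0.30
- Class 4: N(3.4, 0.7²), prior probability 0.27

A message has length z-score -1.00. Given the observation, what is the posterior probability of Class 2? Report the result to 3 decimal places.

Apply Bayes' rule: the posterior for each component is proportional to its prior times its likelihood at x.
Component likelihoods at x = -1.00:
  p_1 = (1/(0.4·√(2π)))·exp(−(-1.00−-1.0)²/(2·0.4²)) = 0.997356·exp(-0.00000) = 0.997356
  p_2 = (1/(0.7·√(2π)))·exp(−(-1.00−0.0)²/(2·0.7²)) = 0.569918·exp(-1.02041) = 0.205426
  p_3 = (1/(0.7·√(2π)))·exp(−(-1.00−2.7)²/(2·0.7²)) = 0.569918·exp(-13.96939) = 4.88634e-07
  p_4 = (1/(0.7·√(2π)))·exp(−(-1.00−3.4)²/(2·0.7²)) = 0.569918·exp(-19.75510) = 1.50065e-09
Unnormalised posteriors:
  π_1·p_1 = 0.15 × 0.997356 = 0.149603
  π_2·p_2 = 0.28 × 0.205426 = 0.0575191
  π_3·p_3 = 0.30 × 4.88634e-07 = 1.4659e-07
  π_4·p_4 = 0.27 × 1.50065e-09 = 4.05176e-10
Sum: 0.149603 + 0.0575191 + 1.4659e-07 + 4.05176e-10 = 0.207123
So the posterior for Class 2 is 0.0575191 / 0.207123 ≈ 0.278.

0.278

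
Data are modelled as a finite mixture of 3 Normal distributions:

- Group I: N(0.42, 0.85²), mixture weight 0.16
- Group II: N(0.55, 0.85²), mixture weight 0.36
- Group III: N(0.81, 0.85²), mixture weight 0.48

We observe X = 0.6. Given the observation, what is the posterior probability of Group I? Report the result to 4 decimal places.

0.1594

P(component k | x) = w_k·f_k(x) / marginal(x), where marginal(x) = Σ_j w_j·f_j(x).
Component likelihoods at x = 0.6:
  L_I = 0.458937
  L_II = 0.468533
  L_III = 0.455236
Multiply by the mixture weights:
  w_I·L_I = 0.16 × 0.458937 = 0.07343
  w_II·L_II = 0.36 × 0.468533 = 0.168672
  w_III·L_III = 0.48 × 0.455236 = 0.218513
Marginal: 0.07343 + 0.168672 + 0.218513 = 0.460615
P(Group I | data) = 0.07343 / 0.460615 ≈ 0.1594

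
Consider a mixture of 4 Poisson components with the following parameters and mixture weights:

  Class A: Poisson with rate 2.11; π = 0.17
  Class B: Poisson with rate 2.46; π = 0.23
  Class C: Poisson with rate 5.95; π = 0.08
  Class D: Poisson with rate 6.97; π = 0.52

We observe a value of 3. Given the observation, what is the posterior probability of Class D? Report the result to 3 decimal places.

0.238

Apply Bayes' rule: the posterior for each component is proportional to its prior times its likelihood at x.
Poisson probabilities:
  p_A = 0.189817
  p_B = 0.211977
  p_C = 0.0914845
  p_D = 0.0530291
Weight by the priors:
  w_A·p_A = 0.17 × 0.189817 = 0.0322689
  w_B·p_B = 0.23 × 0.211977 = 0.0487548
  w_C·p_C = 0.08 × 0.0914845 = 0.00731876
  w_D·p_D = 0.52 × 0.0530291 = 0.0275752
Sum: 0.0322689 + 0.0487548 + 0.00731876 + 0.0275752 = 0.115918
P(Class D | the observation) ≈ 0.238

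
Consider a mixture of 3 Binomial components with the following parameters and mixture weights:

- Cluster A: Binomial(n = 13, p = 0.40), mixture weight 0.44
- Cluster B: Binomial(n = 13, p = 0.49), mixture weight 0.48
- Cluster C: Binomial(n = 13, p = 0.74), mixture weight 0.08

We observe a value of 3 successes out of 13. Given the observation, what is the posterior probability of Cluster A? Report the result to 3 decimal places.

0.717

Posterior ∝ prior × likelihood, so P(k | x) ∝ π_k f_k(x); normalise over all components.
Evaluate each component's likelihood at the observed value:
  p_A = C(13,3)·0.40^3·0.60^10 = 286·0.064·0.00604662 = 0.110677
  p_B = C(13,3)·0.49^3·0.51^10 = 286·0.117649·0.00119042 = 0.0400549
  p_C = C(13,3)·0.74^3·0.26^10 = 286·0.405224·1.41167e-06 = 0.000163604
Multiply by the mixture weights:
  π_A·p_A = 0.44 × 0.110677 = 0.048698
  π_B·p_B = 0.48 × 0.0400549 = 0.0192264
  π_C·p_C = 0.08 × 0.000163604 = 1.30883e-05
Denominator: 0.048698 + 0.0192264 + 1.30883e-05 = 0.0679375
P(Cluster A | data) = 0.048698 / 0.0679375 ≈ 0.717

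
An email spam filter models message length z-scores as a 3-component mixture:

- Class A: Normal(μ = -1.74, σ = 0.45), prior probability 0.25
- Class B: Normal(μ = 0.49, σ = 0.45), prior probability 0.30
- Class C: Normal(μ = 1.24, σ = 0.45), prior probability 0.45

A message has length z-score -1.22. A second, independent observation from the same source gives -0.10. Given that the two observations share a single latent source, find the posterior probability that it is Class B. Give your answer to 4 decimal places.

0.3570

P(component k | x) = π_k·f_k(x) / marginal(x), where marginal(x) = Σ_j π_j·f_j(x).
Since both observations come from the same component, the likelihood for component k is f_k(x₁)·f_k(x₂).
  p_A = [0.454715] × [0.00115759] = 0.000526371
  p_B = [0.000648771] × [0.375335] = 0.000243506
  p_C = [2.87325e-07] × [0.0105249] = 3.02406e-09
Multiply by the mixture weights:
  π_A·p_A = 0.25 × 0.000526371 = 0.000131593
  π_B·p_B = 0.30 × 0.000243506 = 7.30519e-05
  π_C·p_C = 0.45 × 3.02406e-09 = 1.36083e-09
Sum: 0.000131593 + 7.30519e-05 + 1.36083e-09 = 0.000204646
So the posterior for Class B is 7.30519e-05 / 0.000204646 ≈ 0.3570.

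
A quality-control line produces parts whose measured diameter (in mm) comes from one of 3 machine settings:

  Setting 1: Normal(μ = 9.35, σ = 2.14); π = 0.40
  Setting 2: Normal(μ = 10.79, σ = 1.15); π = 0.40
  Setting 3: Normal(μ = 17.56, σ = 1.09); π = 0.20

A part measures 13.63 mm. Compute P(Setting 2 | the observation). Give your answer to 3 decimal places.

0.392

The responsibility of component k is w_k f_k(x) divided by Σ_j w_j f_j(x).
Component likelihoods at x = 13.63 mm:
  f_1 = 0.0252294
  f_2 = 0.0164394
  f_3 = 0.000550355
Unnormalised posteriors:
  w_1·f_1 = 0.40 × 0.0252294 = 0.0100918
  w_2·f_2 = 0.40 × 0.0164394 = 0.00657575
  w_3·f_3 = 0.20 × 0.000550355 = 0.000110071
Sum: 0.0100918 + 0.00657575 + 0.000110071 = 0.0167776
Responsibility of Setting 2: 0.00657575 / 0.0167776 ≈ 0.392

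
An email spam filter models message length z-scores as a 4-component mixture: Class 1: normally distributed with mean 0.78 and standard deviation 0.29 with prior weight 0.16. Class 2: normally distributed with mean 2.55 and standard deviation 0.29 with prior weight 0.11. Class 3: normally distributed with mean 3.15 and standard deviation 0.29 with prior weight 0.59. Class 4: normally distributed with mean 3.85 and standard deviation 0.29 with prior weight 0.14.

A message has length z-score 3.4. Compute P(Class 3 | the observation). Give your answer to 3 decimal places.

0.903

P(component k | x) = π_k·f_k(x) / marginal(x), where marginal(x) = Σ_j π_j·f_j(x).
Component likelihoods at x = 3.4:
  f_1 = 2.59744e-18
  f_2 = 0.0187503
  f_3 = 0.948716
  f_4 = 0.412719
Prior × likelihood for each component:
  π_1·f_1 = 0.16 × 2.59744e-18 = 4.15591e-19
  π_2·f_2 = 0.11 × 0.0187503 = 0.00206253
  π_3·f_3 = 0.59 × 0.948716 = 0.559743
  π_4·f_4 = 0.14 × 0.412719 = 0.0577807
Normaliser: 4.15591e-19 + 0.00206253 + 0.559743 + 0.0577807 = 0.619586
So the posterior for Class 3 is 0.559743 / 0.619586 ≈ 0.903.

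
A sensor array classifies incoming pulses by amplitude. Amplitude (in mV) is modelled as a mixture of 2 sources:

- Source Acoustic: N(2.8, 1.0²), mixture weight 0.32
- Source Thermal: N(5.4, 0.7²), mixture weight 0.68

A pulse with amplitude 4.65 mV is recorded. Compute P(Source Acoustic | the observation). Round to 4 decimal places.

The responsibility of component k is w_k f_k(x) divided by Σ_j w_j f_j(x).
Evaluate each component's likelihood at the observed value:
  f_Acoustic = 0.0720649
  f_Thermal = 0.321023
Weight by the priors:
  w_Acoustic·f_Acoustic = 0.32 × 0.0720649 = 0.0230608
  w_Thermal·f_Thermal = 0.68 × 0.321023 = 0.218295
Normaliser: 0.0230608 + 0.218295 = 0.241356
P(Source Acoustic | x) ≈ 0.0955

0.0955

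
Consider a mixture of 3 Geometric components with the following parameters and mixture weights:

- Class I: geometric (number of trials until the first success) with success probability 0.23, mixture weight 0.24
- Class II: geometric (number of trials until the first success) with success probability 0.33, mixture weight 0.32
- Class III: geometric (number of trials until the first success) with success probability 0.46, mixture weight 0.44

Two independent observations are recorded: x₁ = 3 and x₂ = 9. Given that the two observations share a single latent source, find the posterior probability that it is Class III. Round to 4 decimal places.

P(component k | x) = π_k·f_k(x) / marginal(x), where marginal(x) = Σ_j π_j·f_j(x).
Since both observations come from the same component, the likelihood for component k is f_k(x₁)·f_k(x₂).
  p_I = [0.23·(1−0.23)^2 = 0.23·0.5929 = 0.136367] × [0.0284219] = 0.00387581
  p_II = [0.33·(1−0.33)^2 = 0.33·0.4489 = 0.148137] × [0.0134002] = 0.00198507
  p_III = [0.46·(1−0.46)^2 = 0.46·0.2916 = 0.134136] × [0.00332589] = 0.000446122
Unnormalised posteriors:
  π_I·p_I = 0.24 × 0.00387581 = 0.000930195
  π_II·p_II = 0.32 × 0.00198507 = 0.000635223
  π_III·p_III = 0.44 × 0.000446122 = 0.000196294
Normaliser: 0.000930195 + 0.000635223 + 0.000196294 = 0.00176171
Responsibility of Class III: 0.000196294 / 0.00176171 ≈ 0.1114

0.1114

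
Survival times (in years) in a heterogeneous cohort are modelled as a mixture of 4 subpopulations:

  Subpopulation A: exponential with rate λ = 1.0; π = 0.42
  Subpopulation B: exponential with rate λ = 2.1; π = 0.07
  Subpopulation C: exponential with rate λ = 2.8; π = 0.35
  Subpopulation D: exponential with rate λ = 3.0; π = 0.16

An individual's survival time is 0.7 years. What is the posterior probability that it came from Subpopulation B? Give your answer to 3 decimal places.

0.077

The responsibility of component k is w_k f_k(x) divided by Σ_j w_j f_j(x).
Exponential densities:
  p_A = 1.0·e^(−1.0·0.7) = 1.0·e^(−0.7000) = 0.496585
  p_B = 2.1·e^(−2.1·0.7) = 2.1·e^(−1.4700) = 0.482844
  p_C = 2.8·e^(−2.8·0.7) = 2.8·e^(−1.9600) = 0.394404
  p_D = 3.0·e^(−3.0·0.7) = 3.0·e^(−2.1000) = 0.367369
Prior × likelihood for each component:
  w_A·p_A = 0.42 × 0.496585 = 0.208566
  w_B·p_B = 0.07 × 0.482844 = 0.033799
  w_C·p_C = 0.35 × 0.394404 = 0.138041
  w_D·p_D = 0.16 × 0.367369 = 0.0587791
Marginal: 0.208566 + 0.033799 + 0.138041 + 0.0587791 = 0.439185
So the posterior for Subpopulation B is 0.033799 / 0.439185 ≈ 0.077.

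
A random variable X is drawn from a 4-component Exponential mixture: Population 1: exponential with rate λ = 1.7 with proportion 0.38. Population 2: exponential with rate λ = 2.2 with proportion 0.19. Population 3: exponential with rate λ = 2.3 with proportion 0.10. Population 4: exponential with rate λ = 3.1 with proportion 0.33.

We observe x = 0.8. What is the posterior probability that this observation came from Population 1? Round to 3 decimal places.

The responsibility of component k is π_k f_k(x) divided by Σ_j π_j f_j(x).
Component likelihoods at x = 0.8:
  L_1 = 0.436323
  L_2 = 0.378499
  L_3 = 0.36528
  L_4 = 0.259604
Weight by the priors:
  π_1·L_1 = 0.38 × 0.436323 = 0.165803
  π_2·L_2 = 0.19 × 0.378499 = 0.0719148
  π_3·L_3 = 0.10 × 0.36528 = 0.036528
  π_4·L_4 = 0.33 × 0.259604 = 0.0856693
Denominator: 0.165803 + 0.0719148 + 0.036528 + 0.0856693 = 0.359915
So the posterior for Population 1 is 0.165803 / 0.359915 ≈ 0.461.

0.461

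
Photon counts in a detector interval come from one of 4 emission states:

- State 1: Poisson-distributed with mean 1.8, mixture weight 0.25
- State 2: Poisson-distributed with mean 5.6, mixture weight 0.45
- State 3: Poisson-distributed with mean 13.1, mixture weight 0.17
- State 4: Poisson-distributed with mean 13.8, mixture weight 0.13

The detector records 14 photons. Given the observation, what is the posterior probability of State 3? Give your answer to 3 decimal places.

0.550

By Bayes' theorem, P(k | x) = w_k f_k(x) / Σ_j w_j f_j(x).
Evaluate each component's likelihood at the observed value:
  f_1 = e^(−1.8)·1.8^14/14! = 7.10684e-09
  f_2 = e^(−5.6)·5.6^14/14! = 0.00126525
  f_3 = e^(−13.1)·13.1^14/14! = 0.102833
  f_4 = e^(−13.8)·13.8^14/14! = 0.105836
Multiply by the mixture weights:
  w_1·f_1 = 0.25 × 7.10684e-09 = 1.77671e-09
  w_2·f_2 = 0.45 × 0.00126525 = 0.000569361
  w_3·f_3 = 0.17 × 0.102833 = 0.0174816
  w_4·f_4 = 0.13 × 0.105836 = 0.0137587
Normaliser: 1.77671e-09 + 0.000569361 + 0.0174816 + 0.0137587 = 0.0318097
So the posterior for State 3 is 0.0174816 / 0.0318097 ≈ 0.550.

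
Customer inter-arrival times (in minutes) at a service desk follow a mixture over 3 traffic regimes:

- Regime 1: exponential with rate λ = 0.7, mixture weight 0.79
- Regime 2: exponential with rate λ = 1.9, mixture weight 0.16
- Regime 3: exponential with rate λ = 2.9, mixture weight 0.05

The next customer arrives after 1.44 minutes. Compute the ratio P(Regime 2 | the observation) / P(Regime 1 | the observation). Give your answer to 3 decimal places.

Only the two components matter; the odds are (π_i f_i(x)) / (π_j f_j(x)).
Exponential densities:
  f_1 = 0.7·e^(−0.7·1.44) = 0.7·e^(−1.0080) = 0.255464
  f_2 = 1.9·e^(−1.9·1.44) = 1.9·e^(−2.7360) = 0.123175
  f_3 = 2.9·e^(−2.9·1.44) = 2.9·e^(−4.1760) = 0.0445435
0.0197081 / 0.201816 ≈ 0.098

0.098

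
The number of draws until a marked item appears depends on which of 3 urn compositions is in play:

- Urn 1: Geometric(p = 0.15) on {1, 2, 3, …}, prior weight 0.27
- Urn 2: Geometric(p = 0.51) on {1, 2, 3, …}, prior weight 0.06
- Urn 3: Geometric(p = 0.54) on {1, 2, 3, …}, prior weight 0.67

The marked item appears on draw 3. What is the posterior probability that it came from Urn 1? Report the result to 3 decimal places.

The responsibility of component k is π_k f_k(x) divided by Σ_j π_j f_j(x).
Geometric probabilities:
  p_1 = 0.15·(1−0.15)^2 = 0.15·0.7225 = 0.108375
  p_2 = 0.51·(1−0.51)^2 = 0.51·0.2401 = 0.122451
  p_3 = 0.54·(1−0.54)^2 = 0.54·0.2116 = 0.114264
Weight by the priors:
  π_1·p_1 = 0.27 × 0.108375 = 0.0292612
  π_2·p_2 = 0.06 × 0.122451 = 0.00734706
  π_3·p_3 = 0.67 × 0.114264 = 0.0765569
Evidence: 0.0292612 + 0.00734706 + 0.0765569 = 0.113165
P(Urn 1 | the observation) ≈ 0.259

0.259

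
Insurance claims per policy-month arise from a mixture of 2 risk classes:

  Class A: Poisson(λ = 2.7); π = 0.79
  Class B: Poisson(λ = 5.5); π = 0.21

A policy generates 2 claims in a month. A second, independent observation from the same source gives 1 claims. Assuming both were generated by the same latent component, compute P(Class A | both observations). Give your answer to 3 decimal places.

By Bayes' theorem, P(k | x) = π_k f_k(x) / Σ_j π_j f_j(x).
Since both observations come from the same component, the likelihood for component k is f_k(x₁)·f_k(x₂).
  L_A = [0.244964] × [0.181455] = 0.0444499
  L_B = [0.0618124] × [0.0224772] = 0.00138937
Weight by the priors:
  π_A·L_A = 0.79 × 0.0444499 = 0.0351154
  π_B·L_B = 0.21 × 0.00138937 = 0.000291768
Denominator: 0.0351154 + 0.000291768 = 0.0354072
So the posterior for Class A is 0.0351154 / 0.0354072 ≈ 0.992.

0.992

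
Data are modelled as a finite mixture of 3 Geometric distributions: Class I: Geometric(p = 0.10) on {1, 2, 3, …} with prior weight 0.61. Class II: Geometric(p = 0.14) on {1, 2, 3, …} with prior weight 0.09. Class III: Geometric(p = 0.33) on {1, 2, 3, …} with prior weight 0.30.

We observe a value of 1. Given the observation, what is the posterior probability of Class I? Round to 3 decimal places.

0.353

Posterior ∝ prior × likelihood, so P(k | x) ∝ w_k f_k(x); normalise over all components.
Component likelihoods at x = 1:
  L_I = 0.1
  L_II = 0.14
  L_III = 0.33
Multiply by the mixture weights:
  w_I·L_I = 0.61 × 0.1 = 0.061
  w_II·L_II = 0.09 × 0.14 = 0.0126
  w_III·L_III = 0.30 × 0.33 = 0.099
Sum: 0.061 + 0.0126 + 0.099 = 0.1726
Responsibility of Class I: 0.061 / 0.1726 ≈ 0.353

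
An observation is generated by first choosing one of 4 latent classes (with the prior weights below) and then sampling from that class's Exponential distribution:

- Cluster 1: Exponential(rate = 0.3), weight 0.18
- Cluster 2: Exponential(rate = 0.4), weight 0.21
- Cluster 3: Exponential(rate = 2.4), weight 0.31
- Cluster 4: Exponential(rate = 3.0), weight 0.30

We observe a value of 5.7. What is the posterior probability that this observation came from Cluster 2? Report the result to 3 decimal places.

The responsibility of component k is π_k f_k(x) divided by Σ_j π_j f_j(x).
Evaluate each component's likelihood at the observed value:
  f_1 = 0.0542597
  f_2 = 0.0409137
  f_3 = 2.74829e-06
  f_4 = 1.12379e-07
Unnormalised posteriors:
  π_1·f_1 = 0.18 × 0.0542597 = 0.00976675
  π_2·f_2 = 0.21 × 0.0409137 = 0.00859187
  π_3·f_3 = 0.31 × 2.74829e-06 = 8.5197e-07
  π_4·f_4 = 0.30 × 1.12379e-07 = 3.37137e-08
Evidence: 0.00976675 + 0.00859187 + 8.5197e-07 + 3.37137e-08 = 0.0183595
Responsibility of Cluster 2: 0.00859187 / 0.0183595 ≈ 0.468

0.468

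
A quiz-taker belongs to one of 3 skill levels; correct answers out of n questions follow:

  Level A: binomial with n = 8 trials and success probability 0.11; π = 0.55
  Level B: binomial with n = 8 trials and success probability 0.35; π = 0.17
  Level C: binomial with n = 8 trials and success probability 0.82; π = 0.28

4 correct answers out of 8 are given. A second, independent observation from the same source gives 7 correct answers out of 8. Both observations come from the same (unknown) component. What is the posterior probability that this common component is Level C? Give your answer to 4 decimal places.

P(component k | x) = π_k·f_k(x) / marginal(x), where marginal(x) = Σ_j π_j·f_j(x).
Since both observations come from the same component, the likelihood for component k is f_k(x₁)·f_k(x₂).
  p_A = [0.00643026] × [1.38749e-06] = 8.92191e-09
  p_B = [0.18751] × [0.00334564] = 0.00062734
  p_C = [0.0332234] × [0.358971] = 0.0119262
Unnormalised posteriors:
  π_A·p_A = 0.55 × 8.92191e-09 = 4.90705e-09
  π_B·p_B = 0.17 × 0.00062734 = 0.000106648
  π_C·p_C = 0.28 × 0.0119262 = 0.00333934
Sum: 4.90705e-09 + 0.000106648 + 0.00333934 = 0.003446
Responsibility of Level C: 0.00333934 / 0.003446 ≈ 0.9691

0.9691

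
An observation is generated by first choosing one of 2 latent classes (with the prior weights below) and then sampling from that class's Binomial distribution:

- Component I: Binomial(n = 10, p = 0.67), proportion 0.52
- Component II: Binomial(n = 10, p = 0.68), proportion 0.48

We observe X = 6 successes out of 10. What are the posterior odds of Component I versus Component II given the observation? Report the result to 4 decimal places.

1.1210

Posterior odds = (π_i f_i(x)) / (π_j f_j(x)); the normalising sum cancels.
Component likelihoods at x = 6 successes out of 10:
  f_I = 0.225281
  f_II = 0.217707
0.117146 / 0.104499 ≈ 1.1210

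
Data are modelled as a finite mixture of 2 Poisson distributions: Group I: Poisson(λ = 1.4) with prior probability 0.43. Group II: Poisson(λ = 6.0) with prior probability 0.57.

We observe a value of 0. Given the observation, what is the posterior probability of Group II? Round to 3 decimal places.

0.013

By Bayes' theorem, P(k | x) = π_k f_k(x) / Σ_j π_j f_j(x).
Evaluate each component's likelihood at the observed value:
  L_I = 0.246597
  L_II = 0.00247875
Prior × likelihood for each component:
  π_I·L_I = 0.43 × 0.246597 = 0.106037
  π_II·L_II = 0.57 × 0.00247875 = 0.00141289
Sum: 0.106037 + 0.00141289 = 0.10745
P(Group II | 0) ≈ 0.013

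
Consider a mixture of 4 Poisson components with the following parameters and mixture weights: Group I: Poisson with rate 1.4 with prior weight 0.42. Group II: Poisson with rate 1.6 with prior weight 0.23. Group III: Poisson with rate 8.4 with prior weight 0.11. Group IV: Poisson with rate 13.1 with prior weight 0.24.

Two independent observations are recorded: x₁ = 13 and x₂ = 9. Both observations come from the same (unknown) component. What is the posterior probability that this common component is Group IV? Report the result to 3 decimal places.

Apply Bayes' rule: the posterior for each component is proportional to its prior times its likelihood at x.
Since both observations come from the same component, the likelihood for component k is f_k(x₁)·f_k(x₂).
  f_I = [e^(−1.4)·1.4^13/13! = 3.1432e-09] × [1.40403e-05] = 4.41315e-14
  f_II = [e^(−1.6)·1.6^13/13! = 1.46019e-08] × [3.82336e-05] = 5.58282e-13
  f_III = [e^(−8.4)·8.4^13/13! = 0.0374349] × [0.129026] = 0.00483007
  f_IV = [e^(−13.1)·13.1^13/13! = 0.109898] × [0.0640355] = 0.00703736
Weight by the priors:
  π_I·f_I = 0.42 × 4.41315e-14 = 1.85352e-14
  π_II·f_II = 0.23 × 5.58282e-13 = 1.28405e-13
  π_III·f_III = 0.11 × 0.00483007 = 0.000531308
  π_IV·f_IV = 0.24 × 0.00703736 = 0.00168897
Normaliser: 1.85352e-14 + 1.28405e-13 + 0.000531308 + 0.00168897 = 0.00222027
P(Group IV | data) = 0.00168897 / 0.00222027 ≈ 0.761

0.761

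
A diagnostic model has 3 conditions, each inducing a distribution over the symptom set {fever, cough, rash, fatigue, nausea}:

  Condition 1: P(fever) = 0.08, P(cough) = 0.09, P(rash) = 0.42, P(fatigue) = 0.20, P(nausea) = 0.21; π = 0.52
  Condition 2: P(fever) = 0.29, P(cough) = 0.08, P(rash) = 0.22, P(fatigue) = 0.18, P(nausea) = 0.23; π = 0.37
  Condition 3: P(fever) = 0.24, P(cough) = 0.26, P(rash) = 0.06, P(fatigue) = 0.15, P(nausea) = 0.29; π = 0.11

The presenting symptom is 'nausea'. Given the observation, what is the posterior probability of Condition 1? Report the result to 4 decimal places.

P(component k | x) = π_k·f_k(x) / marginal(x), where marginal(x) = Σ_j π_j·f_j(x).
Categorical probabilities:
  f_1 = 0.21
  f_2 = 0.23
  f_3 = 0.29
Prior × likelihood for each component:
  π_1·f_1 = 0.52 × 0.21 = 0.1092
  π_2·f_2 = 0.37 × 0.23 = 0.0851
  π_3·f_3 = 0.11 × 0.29 = 0.0319
Evidence: 0.1092 + 0.0851 + 0.0319 = 0.2262
Responsibility of Condition 1: 0.1092 / 0.2262 ≈ 0.4828

0.4828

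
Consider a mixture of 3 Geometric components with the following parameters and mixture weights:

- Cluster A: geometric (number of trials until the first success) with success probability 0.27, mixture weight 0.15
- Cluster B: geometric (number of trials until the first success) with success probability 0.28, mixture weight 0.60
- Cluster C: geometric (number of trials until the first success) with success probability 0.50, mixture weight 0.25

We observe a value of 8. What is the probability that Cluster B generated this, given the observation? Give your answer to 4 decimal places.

Apply Bayes' rule: the posterior for each component is proportional to its prior times its likelihood at x.
Geometric probabilities:
  L_A = 0.27·(1−0.27)^7 = 0.27·0.110474 = 0.029828
  L_B = 0.28·(1−0.28)^7 = 0.28·0.100306 = 0.0280857
  L_C = 0.50·(1−0.50)^7 = 0.50·0.0078125 = 0.00390625
Weight by the priors:
  P(Z=A)·L_A = 0.15 × 0.029828 = 0.0044742
  P(Z=B)·L_B = 0.60 × 0.0280857 = 0.0168514
  P(Z=C)·L_C = 0.25 × 0.00390625 = 0.000976562
Normaliser: 0.0044742 + 0.0168514 + 0.000976562 = 0.0223022
P(Cluster B | data) = 0.0168514 / 0.0223022 ≈ 0.7556

0.7556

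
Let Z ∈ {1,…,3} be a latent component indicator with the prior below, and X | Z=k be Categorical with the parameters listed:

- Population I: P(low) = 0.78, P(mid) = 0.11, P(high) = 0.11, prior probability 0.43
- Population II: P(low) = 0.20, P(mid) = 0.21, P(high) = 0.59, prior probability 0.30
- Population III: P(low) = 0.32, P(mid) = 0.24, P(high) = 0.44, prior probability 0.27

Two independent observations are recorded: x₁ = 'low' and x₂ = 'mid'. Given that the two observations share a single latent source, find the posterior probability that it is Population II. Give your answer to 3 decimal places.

0.179

The responsibility of component k is w_k f_k(x) divided by Σ_j w_j f_j(x).
Since both observations come from the same component, the likelihood for component k is f_k(x₁)·f_k(x₂).
  L_I = [0.78] × [0.11] = 0.0858
  L_II = [0.2] × [0.21] = 0.042
  L_III = [0.32] × [0.24] = 0.0768
Prior × likelihood for each component:
  w_I·L_I = 0.43 × 0.0858 = 0.036894
  w_II·L_II = 0.30 × 0.042 = 0.0126
  w_III·L_III = 0.27 × 0.0768 = 0.020736
Sum: 0.036894 + 0.0126 + 0.020736 = 0.07023
Responsibility of Population II: 0.0126 / 0.07023 ≈ 0.179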